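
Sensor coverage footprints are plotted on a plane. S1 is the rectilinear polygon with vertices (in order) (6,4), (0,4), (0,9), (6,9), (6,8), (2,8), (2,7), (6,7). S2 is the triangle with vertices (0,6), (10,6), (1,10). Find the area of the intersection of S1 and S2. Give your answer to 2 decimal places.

11.25

The intersection is the polygon with vertices (3.25,9), (5.5,8), (2,8), (2,7), (6,7), (6,6), (0,6), (0.75,9).
By the shoelace formula its area is 11.25.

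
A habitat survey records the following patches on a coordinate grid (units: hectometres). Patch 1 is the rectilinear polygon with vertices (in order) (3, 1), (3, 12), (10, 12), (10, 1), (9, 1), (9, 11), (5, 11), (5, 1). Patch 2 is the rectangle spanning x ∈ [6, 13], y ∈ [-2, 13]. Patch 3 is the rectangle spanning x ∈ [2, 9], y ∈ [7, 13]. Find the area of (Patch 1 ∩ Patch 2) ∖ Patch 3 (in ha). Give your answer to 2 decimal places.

|Patch 1 ∩ Patch 2| = 14.
|(Patch 1 ∩ Patch 2) ∩ Patch 3| = 3.
|(Patch 1 ∩ Patch 2) ∖ Patch 3| = 14 − 3 = 11.00.

11.00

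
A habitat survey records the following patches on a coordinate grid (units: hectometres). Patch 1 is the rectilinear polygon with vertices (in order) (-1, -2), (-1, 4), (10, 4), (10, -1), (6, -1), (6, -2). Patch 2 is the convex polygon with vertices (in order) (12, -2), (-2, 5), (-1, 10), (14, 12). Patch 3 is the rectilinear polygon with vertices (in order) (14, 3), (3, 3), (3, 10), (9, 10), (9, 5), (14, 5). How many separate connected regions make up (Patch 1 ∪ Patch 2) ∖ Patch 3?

1

(Patch 1 ∪ Patch 2) ∖ Patch 3 is a single connected region.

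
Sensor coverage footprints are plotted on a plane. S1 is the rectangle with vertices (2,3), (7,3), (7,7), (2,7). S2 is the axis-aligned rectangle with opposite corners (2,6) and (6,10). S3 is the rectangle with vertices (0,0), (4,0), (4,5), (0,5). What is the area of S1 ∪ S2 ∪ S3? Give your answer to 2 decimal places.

By inclusion–exclusion:
Individual areas: |S1| = 20, |S2| = 16, |S3| = 20.
|S1∩S2|: x∈[2,6], y∈[6,7] → 4·1 = 4.
|S1∩S3|: x∈[2,4], y∈[3,5] → 2·2 = 4.
|S2∩S3| = 0 (no overlap).
|S1∩S2∩S3| = 0.
|S1 ∪ S2 ∪ S3| = 56 − 8 + 0 = 48.00.

48.00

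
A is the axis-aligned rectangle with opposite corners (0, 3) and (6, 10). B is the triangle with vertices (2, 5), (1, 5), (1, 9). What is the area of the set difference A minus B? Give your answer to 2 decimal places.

|A| = 42, |A∩B| = 2.
|A ∖ B| = |A| − |A∩B| = 42 − 2 = 40.00.

40.00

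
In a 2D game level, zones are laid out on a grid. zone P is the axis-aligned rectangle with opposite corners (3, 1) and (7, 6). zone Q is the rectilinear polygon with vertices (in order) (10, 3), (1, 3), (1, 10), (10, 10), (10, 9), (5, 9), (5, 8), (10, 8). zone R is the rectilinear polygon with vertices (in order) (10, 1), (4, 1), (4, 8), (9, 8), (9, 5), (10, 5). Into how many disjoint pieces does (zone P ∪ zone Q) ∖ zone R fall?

(zone P ∪ zone Q) ∖ zone R splits into 2 disjoint pieces (area 30, area 3).

2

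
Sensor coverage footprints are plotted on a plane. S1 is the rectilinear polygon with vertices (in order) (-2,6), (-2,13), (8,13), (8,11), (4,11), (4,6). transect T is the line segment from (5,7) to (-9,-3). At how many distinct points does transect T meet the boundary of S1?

2

The segment meets the boundary at (3.6,6), (4,6.286).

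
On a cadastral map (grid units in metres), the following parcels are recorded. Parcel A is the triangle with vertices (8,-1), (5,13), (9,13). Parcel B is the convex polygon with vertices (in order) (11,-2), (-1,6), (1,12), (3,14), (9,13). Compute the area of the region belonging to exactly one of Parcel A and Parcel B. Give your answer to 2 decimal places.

84.32

|Parcel A| = 28, |Parcel B| = 112, |Parcel A∩Parcel B| = 27.8409.
|Parcel A △ Parcel B| = |Parcel A| + |Parcel B| − 2·|Parcel A∩Parcel B| = 28 + 112 − 55.6818 = 84.32.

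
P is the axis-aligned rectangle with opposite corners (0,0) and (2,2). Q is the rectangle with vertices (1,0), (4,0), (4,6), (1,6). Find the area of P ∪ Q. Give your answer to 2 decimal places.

20.00

By inclusion–exclusion:
Individual areas: |P| = 4, |Q| = 18.
|P∩Q|: x∈[1,2], y∈[0,2] → 1·2 = 2.
|P ∪ Q| = 22 − 2 = 20.00.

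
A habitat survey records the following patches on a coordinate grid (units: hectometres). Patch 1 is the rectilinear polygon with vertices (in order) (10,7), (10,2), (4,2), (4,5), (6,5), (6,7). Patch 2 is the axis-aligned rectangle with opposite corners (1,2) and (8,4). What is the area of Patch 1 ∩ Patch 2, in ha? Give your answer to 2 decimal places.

8.00

The intersection is the polygon with vertices (4,2), (4,4), (8,4), (8,2).
By the shoelace formula its area is 8.00.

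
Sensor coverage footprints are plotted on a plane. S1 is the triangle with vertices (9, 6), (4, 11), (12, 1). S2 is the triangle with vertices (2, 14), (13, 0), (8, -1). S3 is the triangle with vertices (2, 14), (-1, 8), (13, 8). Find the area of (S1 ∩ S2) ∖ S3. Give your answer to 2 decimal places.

1.73

|S1 ∩ S2| = 2.4359.
|(S1 ∩ S2) ∩ S3| = 0.7095.
|(S1 ∩ S2) ∖ S3| = 2.4359 − 0.7095 = 1.73.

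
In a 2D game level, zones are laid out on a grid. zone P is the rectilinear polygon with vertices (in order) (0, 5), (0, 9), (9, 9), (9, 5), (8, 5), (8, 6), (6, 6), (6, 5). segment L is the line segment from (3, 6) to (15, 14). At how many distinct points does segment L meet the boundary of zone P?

1

The segment meets the boundary at (7.5,9).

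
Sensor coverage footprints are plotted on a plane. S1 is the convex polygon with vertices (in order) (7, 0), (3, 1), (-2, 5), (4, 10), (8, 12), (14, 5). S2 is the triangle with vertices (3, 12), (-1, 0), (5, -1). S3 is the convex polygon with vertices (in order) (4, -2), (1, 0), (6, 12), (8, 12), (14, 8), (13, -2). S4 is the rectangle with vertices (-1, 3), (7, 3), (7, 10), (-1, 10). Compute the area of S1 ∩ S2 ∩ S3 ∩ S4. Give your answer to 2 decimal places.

3.99

The intersection is the polygon with vertices (3.809,6.742), (4.385,3), (2.25,3).
By the shoelace formula its area is 3.99.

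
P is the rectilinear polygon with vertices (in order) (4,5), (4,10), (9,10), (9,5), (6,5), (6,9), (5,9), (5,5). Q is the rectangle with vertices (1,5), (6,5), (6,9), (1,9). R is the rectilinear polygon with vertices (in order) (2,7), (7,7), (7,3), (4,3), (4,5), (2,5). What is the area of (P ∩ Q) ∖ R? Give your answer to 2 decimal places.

|P ∩ Q| = 4.
|(P ∩ Q) ∩ R| = 2.
|(P ∩ Q) ∖ R| = 4 − 2 = 2.00.

2.00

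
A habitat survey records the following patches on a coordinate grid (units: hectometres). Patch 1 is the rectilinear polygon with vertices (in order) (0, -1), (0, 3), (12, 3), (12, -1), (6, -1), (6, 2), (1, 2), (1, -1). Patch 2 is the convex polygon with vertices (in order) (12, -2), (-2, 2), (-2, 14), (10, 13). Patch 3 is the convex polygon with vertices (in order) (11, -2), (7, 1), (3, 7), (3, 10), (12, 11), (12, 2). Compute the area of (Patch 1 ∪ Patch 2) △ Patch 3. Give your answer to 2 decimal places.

116.34

|Patch 1 ∪ Patch 2| = 177.7786.
|(Patch 1 ∪ Patch 2) ∩ Patch 3| = 70.967.
|(Patch 1 ∪ Patch 2) △ Patch 3| = 177.7786 + 80.5 − 141.9341 = 116.34.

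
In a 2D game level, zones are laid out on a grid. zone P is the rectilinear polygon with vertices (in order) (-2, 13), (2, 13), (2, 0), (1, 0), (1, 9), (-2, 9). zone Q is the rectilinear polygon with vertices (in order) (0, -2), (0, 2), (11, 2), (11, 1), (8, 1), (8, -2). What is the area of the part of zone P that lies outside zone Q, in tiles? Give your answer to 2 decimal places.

|zone P| = 25, |zone P∩zone Q| = 2.
|zone P ∖ zone Q| = |zone P| − |zone P∩zone Q| = 25 − 2 = 23.00.

23.00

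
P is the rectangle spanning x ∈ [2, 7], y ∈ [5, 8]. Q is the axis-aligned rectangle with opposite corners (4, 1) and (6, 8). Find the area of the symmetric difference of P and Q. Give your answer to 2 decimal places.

17.00

|P∩Q|: x∈[4,6], y∈[5,8] → 2·3 = 6.
|P △ Q| = |P| + |Q| − 2·|P∩Q| = 15 + 14 − 12 = 17.00.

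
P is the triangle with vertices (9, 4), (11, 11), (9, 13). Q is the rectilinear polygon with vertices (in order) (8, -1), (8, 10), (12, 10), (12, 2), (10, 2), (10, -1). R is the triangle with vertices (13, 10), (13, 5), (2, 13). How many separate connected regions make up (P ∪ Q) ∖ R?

2

(P ∪ Q) ∖ R splits into 2 disjoint pieces (area 2.3363, area 26.7273).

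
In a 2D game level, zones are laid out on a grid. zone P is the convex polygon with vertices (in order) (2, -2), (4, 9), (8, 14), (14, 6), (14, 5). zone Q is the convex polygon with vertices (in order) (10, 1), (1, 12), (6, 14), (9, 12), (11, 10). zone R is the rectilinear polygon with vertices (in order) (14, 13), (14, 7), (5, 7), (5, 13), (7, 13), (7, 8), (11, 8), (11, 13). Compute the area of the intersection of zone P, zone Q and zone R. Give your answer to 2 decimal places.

12.72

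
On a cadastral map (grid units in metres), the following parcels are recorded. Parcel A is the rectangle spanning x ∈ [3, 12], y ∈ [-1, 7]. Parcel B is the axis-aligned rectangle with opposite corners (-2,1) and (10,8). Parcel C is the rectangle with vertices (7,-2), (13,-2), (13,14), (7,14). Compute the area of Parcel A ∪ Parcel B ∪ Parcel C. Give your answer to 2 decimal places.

167.00

By inclusion–exclusion:
Individual areas: |Parcel A| = 72, |Parcel B| = 84, |Parcel C| = 96.
|Parcel A∩Parcel B|: x∈[3,10], y∈[1,7] → 7·6 = 42.
|Parcel A∩Parcel C|: x∈[7,12], y∈[-1,7] → 5·8 = 40.
|Parcel B∩Parcel C|: x∈[7,10], y∈[1,8] → 3·7 = 21.
|Parcel A∩Parcel B∩Parcel C| = 18.
|Parcel A ∪ Parcel B ∪ Parcel C| = 252 − 103 + 18 = 167.00.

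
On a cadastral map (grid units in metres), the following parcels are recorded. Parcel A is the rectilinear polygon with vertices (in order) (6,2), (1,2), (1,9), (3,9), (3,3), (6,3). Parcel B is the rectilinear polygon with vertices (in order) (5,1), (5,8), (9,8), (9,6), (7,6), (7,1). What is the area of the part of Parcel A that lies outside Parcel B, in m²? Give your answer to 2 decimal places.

16.00

|Parcel A| = 17, |Parcel A∩Parcel B| = 1.
|Parcel A ∖ Parcel B| = |Parcel A| − |Parcel A∩Parcel B| = 17 − 1 = 16.00.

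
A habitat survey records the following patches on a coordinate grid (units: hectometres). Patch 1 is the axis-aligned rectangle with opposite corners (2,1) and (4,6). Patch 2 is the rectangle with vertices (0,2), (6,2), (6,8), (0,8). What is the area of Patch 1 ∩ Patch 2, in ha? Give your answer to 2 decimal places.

8.00

|Patch 1∩Patch 2|: x∈[2,4], y∈[2,6] → 2·4 = 8.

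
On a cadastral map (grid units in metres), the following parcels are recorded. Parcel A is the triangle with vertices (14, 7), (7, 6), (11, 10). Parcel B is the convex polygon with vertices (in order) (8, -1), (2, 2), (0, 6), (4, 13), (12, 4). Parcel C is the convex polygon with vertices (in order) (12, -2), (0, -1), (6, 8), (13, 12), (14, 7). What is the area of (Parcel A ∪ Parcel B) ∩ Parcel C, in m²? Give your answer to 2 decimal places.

62.93

|Parcel A ∪ Parcel B| = 98.9097.
|(Parcel A ∪ Parcel B) ∩ Parcel C| = 62.93.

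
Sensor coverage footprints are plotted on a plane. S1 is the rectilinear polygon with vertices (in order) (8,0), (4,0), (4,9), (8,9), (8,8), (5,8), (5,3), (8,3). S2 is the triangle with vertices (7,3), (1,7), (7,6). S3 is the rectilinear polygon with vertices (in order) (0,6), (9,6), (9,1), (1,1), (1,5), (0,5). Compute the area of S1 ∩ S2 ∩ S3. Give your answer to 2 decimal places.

1.33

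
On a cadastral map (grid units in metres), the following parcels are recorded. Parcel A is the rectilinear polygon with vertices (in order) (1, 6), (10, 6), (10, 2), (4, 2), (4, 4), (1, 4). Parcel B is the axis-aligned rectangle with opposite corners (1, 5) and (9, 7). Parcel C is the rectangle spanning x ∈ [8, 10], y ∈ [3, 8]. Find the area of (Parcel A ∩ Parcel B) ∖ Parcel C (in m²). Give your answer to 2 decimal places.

|Parcel A ∩ Parcel B| = 8.
|(Parcel A ∩ Parcel B) ∩ Parcel C| = 1.
|(Parcel A ∩ Parcel B) ∖ Parcel C| = 8 − 1 = 7.00.

7.00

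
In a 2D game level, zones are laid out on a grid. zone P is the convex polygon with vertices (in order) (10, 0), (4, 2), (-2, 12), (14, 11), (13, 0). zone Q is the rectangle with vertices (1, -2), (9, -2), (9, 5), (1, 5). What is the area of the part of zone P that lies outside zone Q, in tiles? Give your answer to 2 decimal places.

|zone P| = 130.5, |zone P∩zone Q| = 21.8667.
|zone P ∖ zone Q| = |zone P| − |zone P∩zone Q| = 130.5 − 21.8667 = 108.63.

108.63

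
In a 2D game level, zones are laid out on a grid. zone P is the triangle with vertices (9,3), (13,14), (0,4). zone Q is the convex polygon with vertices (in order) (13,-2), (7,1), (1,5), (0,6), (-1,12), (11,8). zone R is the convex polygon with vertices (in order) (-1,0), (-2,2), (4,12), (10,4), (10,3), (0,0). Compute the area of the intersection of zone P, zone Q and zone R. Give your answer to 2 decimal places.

27.36

The intersection is the polygon with vertices (3,3.667), (1.161,4.893), (6.341,8.878), (9.571,4.571), (9,3).
By the shoelace formula its area is 27.36.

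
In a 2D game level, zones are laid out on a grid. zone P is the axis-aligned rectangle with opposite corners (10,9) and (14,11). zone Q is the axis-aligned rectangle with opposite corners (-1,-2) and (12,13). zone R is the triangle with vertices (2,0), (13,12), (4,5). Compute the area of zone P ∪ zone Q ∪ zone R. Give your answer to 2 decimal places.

199.15

By inclusion–exclusion:
Individual areas: |zone P| = 8, |zone Q| = 195, |zone R| = 15.5.
|zone P∩zone Q|: x∈[10,12], y∈[9,11] → 2·2 = 4.
|zone P∩zone R| = 1.1905.
|zone Q∩zone R| = 15.3434.
|zone P∩zone Q∩zone R| = 1.1867.
|zone P ∪ zone Q ∪ zone R| = 218.5 − 20.5339 + 1.1867 = 199.15.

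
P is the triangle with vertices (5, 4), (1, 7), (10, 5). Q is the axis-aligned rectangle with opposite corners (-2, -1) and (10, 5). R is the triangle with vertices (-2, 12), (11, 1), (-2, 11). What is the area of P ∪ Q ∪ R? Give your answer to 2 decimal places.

By inclusion–exclusion:
Individual areas: |P| = 9.5, |Q| = 72, |R| = 6.5.
|P∩Q| = 3.1667.
|P∩R| = 0.9392.
|Q∩R| = 0.907.
|P∩Q∩R| = 0.2763.
|P ∪ Q ∪ R| = 88 − 5.0128 + 0.2763 = 83.26.

83.26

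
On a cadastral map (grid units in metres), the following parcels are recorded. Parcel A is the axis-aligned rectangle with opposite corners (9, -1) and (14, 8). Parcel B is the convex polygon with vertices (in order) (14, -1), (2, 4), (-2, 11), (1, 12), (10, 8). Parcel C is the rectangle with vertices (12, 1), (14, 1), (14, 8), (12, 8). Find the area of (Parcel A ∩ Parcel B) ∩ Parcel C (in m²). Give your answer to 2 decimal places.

The region (Parcel A ∩ Parcel B) ∩ Parcel C is the polygon with vertices (13.111,1), (12,1), (12,3.5).
By the shoelace formula its area is 1.39.

1.39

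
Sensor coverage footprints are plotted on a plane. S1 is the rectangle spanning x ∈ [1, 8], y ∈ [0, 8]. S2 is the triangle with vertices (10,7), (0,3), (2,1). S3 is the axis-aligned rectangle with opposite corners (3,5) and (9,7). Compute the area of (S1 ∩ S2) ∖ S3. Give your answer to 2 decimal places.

10.97

|S1 ∩ S2| = 12.6.
|(S1 ∩ S2) ∩ S3| = 1.6333.
|(S1 ∩ S2) ∖ S3| = 12.6 − 1.6333 = 10.97.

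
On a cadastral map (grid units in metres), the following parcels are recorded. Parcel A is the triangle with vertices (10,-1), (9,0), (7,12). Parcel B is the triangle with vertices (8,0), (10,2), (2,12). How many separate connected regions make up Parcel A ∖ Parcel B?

2

Parcel A ∖ Parcel B splits into 2 disjoint pieces (area 1.2277, area 2.2226).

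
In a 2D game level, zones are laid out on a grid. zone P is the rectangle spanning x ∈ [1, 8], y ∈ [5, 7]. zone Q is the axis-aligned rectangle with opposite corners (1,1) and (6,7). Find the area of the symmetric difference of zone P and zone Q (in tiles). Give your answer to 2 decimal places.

|zone P∩zone Q|: x∈[1,6], y∈[5,7] → 5·2 = 10.
|zone P △ zone Q| = |zone P| + |zone Q| − 2·|zone P∩zone Q| = 14 + 30 − 20 = 24.00.

24.00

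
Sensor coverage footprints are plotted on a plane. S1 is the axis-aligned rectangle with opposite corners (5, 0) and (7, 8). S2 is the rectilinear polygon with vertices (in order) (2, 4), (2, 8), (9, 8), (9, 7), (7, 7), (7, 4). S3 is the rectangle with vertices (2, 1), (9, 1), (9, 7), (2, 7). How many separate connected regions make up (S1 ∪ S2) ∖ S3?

(S1 ∪ S2) ∖ S3 splits into 2 disjoint pieces (area 2, area 7).

2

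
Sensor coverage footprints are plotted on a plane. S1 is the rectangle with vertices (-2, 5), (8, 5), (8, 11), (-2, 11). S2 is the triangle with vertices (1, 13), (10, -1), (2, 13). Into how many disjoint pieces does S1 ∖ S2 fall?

2

S1 ∖ S2 splits into 2 disjoint pieces (area 18.8571, area 37.2857).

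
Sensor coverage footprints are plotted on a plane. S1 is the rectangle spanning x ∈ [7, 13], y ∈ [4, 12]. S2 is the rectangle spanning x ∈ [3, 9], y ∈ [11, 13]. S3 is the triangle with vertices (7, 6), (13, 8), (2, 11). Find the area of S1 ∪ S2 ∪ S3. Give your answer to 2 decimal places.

By inclusion–exclusion:
Individual areas: |S1| = 48, |S2| = 12, |S3| = 20.
|S1∩S2|: x∈[7,9], y∈[11,12] → 2·1 = 2.
|S1∩S3| = 10.9091.
|S2∩S3| = 0.
|S1∩S2∩S3| = 0.
|S1 ∪ S2 ∪ S3| = 80 − 12.9091 + 0 = 67.09.

67.09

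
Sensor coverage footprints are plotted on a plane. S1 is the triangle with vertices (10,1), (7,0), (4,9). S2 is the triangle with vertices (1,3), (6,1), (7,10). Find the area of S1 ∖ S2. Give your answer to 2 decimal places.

|S1| = 15, |S1∩S2| = 4.043.
|S1 ∖ S2| = |S1| − |S1∩S2| = 15 − 4.043 = 10.96.

10.96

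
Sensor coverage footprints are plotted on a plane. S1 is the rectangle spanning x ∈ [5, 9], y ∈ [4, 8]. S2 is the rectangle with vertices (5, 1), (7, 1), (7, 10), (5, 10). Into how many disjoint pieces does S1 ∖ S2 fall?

S1 ∖ S2 is a single connected region.

1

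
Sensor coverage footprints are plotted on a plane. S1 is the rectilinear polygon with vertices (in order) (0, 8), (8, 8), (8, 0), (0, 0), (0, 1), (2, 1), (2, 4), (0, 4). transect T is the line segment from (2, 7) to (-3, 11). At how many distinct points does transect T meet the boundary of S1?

The segment meets the boundary at (0.75,8).

1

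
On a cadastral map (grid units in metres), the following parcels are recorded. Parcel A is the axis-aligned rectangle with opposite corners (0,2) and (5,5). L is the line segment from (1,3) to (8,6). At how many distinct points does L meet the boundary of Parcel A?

1

The segment meets the boundary at (5,4.714).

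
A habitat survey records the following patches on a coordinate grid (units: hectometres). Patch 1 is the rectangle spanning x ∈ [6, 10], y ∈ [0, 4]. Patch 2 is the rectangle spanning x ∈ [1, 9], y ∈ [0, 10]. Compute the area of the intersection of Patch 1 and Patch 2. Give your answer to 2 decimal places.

|Patch 1∩Patch 2|: x∈[6,9], y∈[0,4] → 3·4 = 12.

12.00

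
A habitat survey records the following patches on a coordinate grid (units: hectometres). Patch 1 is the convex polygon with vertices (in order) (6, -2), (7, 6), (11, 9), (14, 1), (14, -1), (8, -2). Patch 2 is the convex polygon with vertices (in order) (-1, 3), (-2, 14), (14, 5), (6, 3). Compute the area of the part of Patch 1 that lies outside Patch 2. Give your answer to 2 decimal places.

|Patch 1| = 60, |Patch 1∩Patch 2| = 16.0478.
|Patch 1 ∖ Patch 2| = |Patch 1| − |Patch 1∩Patch 2| = 60 − 16.0478 = 43.95.

43.95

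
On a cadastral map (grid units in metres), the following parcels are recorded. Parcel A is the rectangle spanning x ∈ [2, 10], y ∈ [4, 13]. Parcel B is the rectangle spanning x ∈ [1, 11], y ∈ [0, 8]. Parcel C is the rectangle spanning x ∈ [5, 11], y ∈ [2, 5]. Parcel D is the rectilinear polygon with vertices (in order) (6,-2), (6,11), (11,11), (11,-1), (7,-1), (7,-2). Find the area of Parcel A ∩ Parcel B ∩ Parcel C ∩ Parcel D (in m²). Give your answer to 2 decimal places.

4.00

The intersection is the polygon with vertices (10,5), (10,4), (6,4), (6,5).
By the shoelace formula its area is 4.00.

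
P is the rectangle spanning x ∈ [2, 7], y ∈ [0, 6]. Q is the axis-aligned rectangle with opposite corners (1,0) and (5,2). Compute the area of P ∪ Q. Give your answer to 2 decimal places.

By inclusion–exclusion:
Individual areas: |P| = 30, |Q| = 8.
|P∩Q|: x∈[2,5], y∈[0,2] → 3·2 = 6.
|P ∪ Q| = 38 − 6 = 32.00.

32.00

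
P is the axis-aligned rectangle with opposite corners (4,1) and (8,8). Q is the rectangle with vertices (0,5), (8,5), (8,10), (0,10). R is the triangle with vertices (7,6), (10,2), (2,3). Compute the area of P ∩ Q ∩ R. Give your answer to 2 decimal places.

The intersection is the polygon with vertices (5.333,5), (7,6), (7.75,5).
By the shoelace formula its area is 1.21.

1.21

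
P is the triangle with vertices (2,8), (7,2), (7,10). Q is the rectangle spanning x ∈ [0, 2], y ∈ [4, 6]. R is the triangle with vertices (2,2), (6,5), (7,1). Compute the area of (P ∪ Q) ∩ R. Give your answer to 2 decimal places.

1.41

The region (P ∪ Q) ∩ R is the polygon with vertices (5.077,4.308), (6,5), (6.643,2.429).
By the shoelace formula its area is 1.41.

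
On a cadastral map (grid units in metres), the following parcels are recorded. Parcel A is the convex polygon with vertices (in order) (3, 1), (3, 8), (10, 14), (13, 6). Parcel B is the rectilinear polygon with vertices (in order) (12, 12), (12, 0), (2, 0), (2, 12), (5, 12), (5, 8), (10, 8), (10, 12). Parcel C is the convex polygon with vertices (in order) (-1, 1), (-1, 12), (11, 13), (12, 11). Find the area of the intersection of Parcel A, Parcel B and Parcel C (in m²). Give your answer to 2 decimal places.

13.97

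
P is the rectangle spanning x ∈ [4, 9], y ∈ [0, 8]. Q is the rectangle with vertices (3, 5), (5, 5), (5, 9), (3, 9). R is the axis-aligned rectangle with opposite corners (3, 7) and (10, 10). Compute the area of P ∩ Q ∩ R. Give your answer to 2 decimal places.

The intersection is the polygon with vertices (5,8), (5,7), (4,7), (4,8).
By the shoelace formula its area is 1.00.

1.00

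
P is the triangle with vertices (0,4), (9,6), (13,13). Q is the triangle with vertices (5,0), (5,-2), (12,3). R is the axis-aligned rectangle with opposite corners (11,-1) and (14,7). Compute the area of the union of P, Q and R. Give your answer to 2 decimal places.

58.36

By inclusion–exclusion:
Individual areas: |P| = 27.5, |Q| = 7, |R| = 24.
|P∩Q| = 0.
|P∩R| = 0.
|Q∩R| = 0.1429.
|P∩Q∩R| = 0.
|P ∪ Q ∪ R| = 58.5 − 0.1429 + 0 = 58.36.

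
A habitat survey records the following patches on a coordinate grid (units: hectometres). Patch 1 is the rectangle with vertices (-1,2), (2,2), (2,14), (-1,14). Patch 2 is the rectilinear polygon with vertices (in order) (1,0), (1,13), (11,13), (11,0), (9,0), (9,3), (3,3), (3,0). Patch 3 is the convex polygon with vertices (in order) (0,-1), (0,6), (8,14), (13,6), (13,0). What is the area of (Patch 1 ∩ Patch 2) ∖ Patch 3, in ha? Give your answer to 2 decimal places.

5.50

|Patch 1 ∩ Patch 2| = 11.
|(Patch 1 ∩ Patch 2) ∩ Patch 3| = 5.5.
|(Patch 1 ∩ Patch 2) ∖ Patch 3| = 11 − 5.5 = 5.50.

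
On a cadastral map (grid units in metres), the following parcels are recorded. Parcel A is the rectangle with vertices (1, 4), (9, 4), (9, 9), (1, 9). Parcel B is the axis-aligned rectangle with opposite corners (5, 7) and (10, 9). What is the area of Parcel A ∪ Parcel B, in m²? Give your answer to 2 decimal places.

42.00

By inclusion–exclusion:
Individual areas: |Parcel A| = 40, |Parcel B| = 10.
|Parcel A∩Parcel B|: x∈[5,9], y∈[7,9] → 4·2 = 8.
|Parcel A ∪ Parcel B| = 50 − 8 = 42.00.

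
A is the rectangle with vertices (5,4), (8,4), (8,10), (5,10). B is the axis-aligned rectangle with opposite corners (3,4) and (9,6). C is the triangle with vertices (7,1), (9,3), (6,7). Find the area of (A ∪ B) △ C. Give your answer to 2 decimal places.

25.75

|A ∪ B| = 24.
|(A ∪ B) ∩ C| = 2.625.
|(A ∪ B) △ C| = 24 + 7 − 5.25 = 25.75.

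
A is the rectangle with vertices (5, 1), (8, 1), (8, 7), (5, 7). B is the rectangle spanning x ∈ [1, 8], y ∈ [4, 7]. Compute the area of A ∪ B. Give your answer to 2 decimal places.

30.00

By inclusion–exclusion:
Individual areas: |A| = 18, |B| = 21.
|A∩B|: x∈[5,8], y∈[4,7] → 3·3 = 9.
|A ∪ B| = 39 − 9 = 30.00.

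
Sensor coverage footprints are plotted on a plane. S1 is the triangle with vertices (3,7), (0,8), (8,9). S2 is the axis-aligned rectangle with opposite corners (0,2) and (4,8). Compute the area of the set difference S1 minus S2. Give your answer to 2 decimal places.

|S1| = 5.5, |S1∩S2| = 2.3.
|S1 ∖ S2| = |S1| − |S1∩S2| = 5.5 − 2.3 = 3.20.

3.20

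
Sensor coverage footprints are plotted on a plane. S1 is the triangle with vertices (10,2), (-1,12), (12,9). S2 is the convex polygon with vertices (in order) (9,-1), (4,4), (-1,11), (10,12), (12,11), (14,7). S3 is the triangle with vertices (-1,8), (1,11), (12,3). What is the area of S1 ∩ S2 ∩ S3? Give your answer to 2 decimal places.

The intersection is the polygon with vertices (10.455,3.594), (6.627,5.067), (0.66,10.491), (1,11), (10.581,4.032).
By the shoelace formula its area is 12.19.

12.19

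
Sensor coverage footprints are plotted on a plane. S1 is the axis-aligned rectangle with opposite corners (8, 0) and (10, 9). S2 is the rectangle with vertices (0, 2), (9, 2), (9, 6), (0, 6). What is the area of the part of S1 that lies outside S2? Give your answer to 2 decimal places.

|S1∩S2|: x∈[8,9], y∈[2,6] → 1·4 = 4.
|S1| = 18.
|S1 ∖ S2| = |S1| − |S1∩S2| = 18 − 4 = 14.00.

14.00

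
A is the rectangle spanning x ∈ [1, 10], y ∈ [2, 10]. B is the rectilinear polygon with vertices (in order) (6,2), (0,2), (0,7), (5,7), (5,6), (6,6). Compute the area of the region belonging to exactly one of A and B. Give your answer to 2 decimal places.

53.00

|A| = 72, |B| = 29, |A∩B| = 24.
|A △ B| = |A| + |B| − 2·|A∩B| = 72 + 29 − 48 = 53.00.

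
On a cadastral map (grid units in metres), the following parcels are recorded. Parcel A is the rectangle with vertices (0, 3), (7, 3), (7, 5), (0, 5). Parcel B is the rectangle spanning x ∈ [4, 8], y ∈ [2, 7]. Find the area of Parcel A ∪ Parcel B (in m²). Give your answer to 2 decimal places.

By inclusion–exclusion:
Individual areas: |Parcel A| = 14, |Parcel B| = 20.
|Parcel A∩Parcel B|: x∈[4,7], y∈[3,5] → 3·2 = 6.
|Parcel A ∪ Parcel B| = 34 − 6 = 28.00.

28.00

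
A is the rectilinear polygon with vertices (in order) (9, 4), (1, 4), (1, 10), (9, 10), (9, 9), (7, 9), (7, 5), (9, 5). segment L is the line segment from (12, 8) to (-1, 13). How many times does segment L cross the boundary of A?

2

The segment meets the boundary at (6.8,10), (9,9.154).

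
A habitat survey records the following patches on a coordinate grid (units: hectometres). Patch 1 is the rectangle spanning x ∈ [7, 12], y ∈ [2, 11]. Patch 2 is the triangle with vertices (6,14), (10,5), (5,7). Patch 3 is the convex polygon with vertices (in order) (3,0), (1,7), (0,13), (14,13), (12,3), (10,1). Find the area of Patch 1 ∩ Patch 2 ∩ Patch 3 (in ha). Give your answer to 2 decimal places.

8.20

The intersection is the polygon with vertices (7.333,11), (10,5), (7,6.2), (7,11).
By the shoelace formula its area is 8.20.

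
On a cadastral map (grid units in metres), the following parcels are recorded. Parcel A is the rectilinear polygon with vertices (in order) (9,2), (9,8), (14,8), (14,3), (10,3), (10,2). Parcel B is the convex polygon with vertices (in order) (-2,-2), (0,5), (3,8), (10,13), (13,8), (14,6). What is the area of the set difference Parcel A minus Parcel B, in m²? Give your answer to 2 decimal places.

10.75

|Parcel A| = 26, |Parcel A∩Parcel B| = 15.25.
|Parcel A ∖ Parcel B| = |Parcel A| − |Parcel A∩Parcel B| = 26 − 15.25 = 10.75.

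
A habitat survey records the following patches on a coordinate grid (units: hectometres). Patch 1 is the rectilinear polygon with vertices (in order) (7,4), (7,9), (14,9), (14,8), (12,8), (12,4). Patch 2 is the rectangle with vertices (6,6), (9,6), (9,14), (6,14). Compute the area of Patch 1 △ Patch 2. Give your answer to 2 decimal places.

39.00

|Patch 1| = 27, |Patch 2| = 24, |Patch 1∩Patch 2| = 6.
|Patch 1 △ Patch 2| = |Patch 1| + |Patch 2| − 2·|Patch 1∩Patch 2| = 27 + 24 − 12 = 39.00.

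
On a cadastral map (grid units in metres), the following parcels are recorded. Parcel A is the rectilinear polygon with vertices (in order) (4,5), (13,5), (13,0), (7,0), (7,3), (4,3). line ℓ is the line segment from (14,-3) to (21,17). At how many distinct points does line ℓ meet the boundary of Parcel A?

0

The segment lies entirely outside Parcel A and never meets its boundary.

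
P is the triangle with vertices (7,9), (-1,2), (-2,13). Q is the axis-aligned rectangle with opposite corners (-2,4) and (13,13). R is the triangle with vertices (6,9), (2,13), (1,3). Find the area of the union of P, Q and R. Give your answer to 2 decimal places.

By inclusion–exclusion:
Individual areas: |P| = 47.5, |Q| = 135, |R| = 22.
|P∩Q| = 45.0325.
|P∩R| = 18.1697.
|Q∩R| = 21.6333.
|P∩Q∩R| = 18.1532.
|P ∪ Q ∪ R| = 204.5 − 84.8355 + 18.1532 = 137.82.

137.82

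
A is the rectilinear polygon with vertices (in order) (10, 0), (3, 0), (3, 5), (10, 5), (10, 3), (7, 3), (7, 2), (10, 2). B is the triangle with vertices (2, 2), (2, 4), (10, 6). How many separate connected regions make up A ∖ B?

A ∖ B splits into 2 disjoint pieces (area 25.75, area 1.125).

2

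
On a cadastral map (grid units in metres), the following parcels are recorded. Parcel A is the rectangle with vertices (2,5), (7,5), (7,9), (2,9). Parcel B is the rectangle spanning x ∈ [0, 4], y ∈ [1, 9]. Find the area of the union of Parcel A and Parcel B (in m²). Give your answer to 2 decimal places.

By inclusion–exclusion:
Individual areas: |Parcel A| = 20, |Parcel B| = 32.
|Parcel A∩Parcel B|: x∈[2,4], y∈[5,9] → 2·4 = 8.
|Parcel A ∪ Parcel B| = 52 − 8 = 44.00.

44.00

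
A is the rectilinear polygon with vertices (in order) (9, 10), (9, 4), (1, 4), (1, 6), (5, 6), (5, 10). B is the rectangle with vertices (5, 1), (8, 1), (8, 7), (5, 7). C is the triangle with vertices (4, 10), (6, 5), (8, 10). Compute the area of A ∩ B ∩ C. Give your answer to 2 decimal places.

The intersection is the polygon with vertices (6.8,7), (6,5), (5.2,7).
By the shoelace formula its area is 1.60.

1.60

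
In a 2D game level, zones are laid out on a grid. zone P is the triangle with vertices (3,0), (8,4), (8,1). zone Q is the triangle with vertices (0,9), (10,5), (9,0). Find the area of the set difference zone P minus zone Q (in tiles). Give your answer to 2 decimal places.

5.00

|zone P| = 7.5, |zone P∩zone Q| = 2.5.
|zone P ∖ zone Q| = |zone P| − |zone P∩zone Q| = 7.5 − 2.5 = 5.00.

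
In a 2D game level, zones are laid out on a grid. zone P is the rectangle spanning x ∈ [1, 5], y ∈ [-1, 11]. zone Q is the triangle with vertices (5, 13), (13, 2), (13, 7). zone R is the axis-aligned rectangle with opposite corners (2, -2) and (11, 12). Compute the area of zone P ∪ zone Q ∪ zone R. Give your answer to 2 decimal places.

147.05

By inclusion–exclusion:
Individual areas: |zone P| = 48, |zone Q| = 20, |zone R| = 126.
|zone P∩zone Q| = 0.
|zone P∩zone R|: x∈[2,5], y∈[-1,11] → 3·12 = 36.
|zone Q∩zone R| = 10.947.
|zone P∩zone Q∩zone R| = 0.
|zone P ∪ zone Q ∪ zone R| = 194 − 46.947 + 0 = 147.05.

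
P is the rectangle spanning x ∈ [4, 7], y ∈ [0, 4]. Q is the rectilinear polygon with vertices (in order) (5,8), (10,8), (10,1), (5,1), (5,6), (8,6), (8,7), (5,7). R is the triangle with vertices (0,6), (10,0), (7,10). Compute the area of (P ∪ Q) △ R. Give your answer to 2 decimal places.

39.13

|P ∪ Q| = 38.
|(P ∪ Q) ∩ R| = 19.9333.
|(P ∪ Q) △ R| = 38 + 41 − 39.8667 = 39.13.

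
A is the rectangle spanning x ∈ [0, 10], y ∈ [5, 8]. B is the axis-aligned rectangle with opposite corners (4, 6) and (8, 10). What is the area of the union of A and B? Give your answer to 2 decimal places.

38.00

By inclusion–exclusion:
Individual areas: |A| = 30, |B| = 16.
|A∩B|: x∈[4,8], y∈[6,8] → 4·2 = 8.
|A ∪ B| = 46 − 8 = 38.00.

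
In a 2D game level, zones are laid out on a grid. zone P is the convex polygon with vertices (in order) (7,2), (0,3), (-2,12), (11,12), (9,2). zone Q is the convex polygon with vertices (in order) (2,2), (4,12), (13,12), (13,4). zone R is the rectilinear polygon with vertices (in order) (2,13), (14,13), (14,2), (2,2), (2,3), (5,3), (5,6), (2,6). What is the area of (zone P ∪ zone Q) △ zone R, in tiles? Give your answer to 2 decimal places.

65.71

|zone P ∪ zone Q| = 129.8588.
|(zone P ∪ zone Q) ∩ zone R| = 93.573.
|(zone P ∪ zone Q) △ zone R| = 129.8588 + 123 − 187.1461 = 65.71.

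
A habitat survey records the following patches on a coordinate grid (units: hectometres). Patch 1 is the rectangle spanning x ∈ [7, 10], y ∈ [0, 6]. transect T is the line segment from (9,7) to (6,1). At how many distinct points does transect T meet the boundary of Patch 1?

2

The segment meets the boundary at (7,3), (8.5,6).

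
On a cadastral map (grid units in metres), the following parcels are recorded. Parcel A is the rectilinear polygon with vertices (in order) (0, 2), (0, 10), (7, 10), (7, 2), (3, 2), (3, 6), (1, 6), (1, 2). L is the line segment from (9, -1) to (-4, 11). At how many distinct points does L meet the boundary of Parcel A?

4

The segment meets the boundary at (0,7.308), (1.417,6), (3,4.538), (5.75,2).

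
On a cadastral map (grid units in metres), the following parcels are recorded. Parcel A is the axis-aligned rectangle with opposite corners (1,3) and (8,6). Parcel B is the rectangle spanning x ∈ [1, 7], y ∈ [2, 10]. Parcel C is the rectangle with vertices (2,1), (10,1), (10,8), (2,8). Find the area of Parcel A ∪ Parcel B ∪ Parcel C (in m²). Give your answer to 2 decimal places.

74.00

By inclusion–exclusion:
Individual areas: |Parcel A| = 21, |Parcel B| = 48, |Parcel C| = 56.
|Parcel A∩Parcel B|: x∈[1,7], y∈[3,6] → 6·3 = 18.
|Parcel A∩Parcel C|: x∈[2,8], y∈[3,6] → 6·3 = 18.
|Parcel B∩Parcel C|: x∈[2,7], y∈[2,8] → 5·6 = 30.
|Parcel A∩Parcel B∩Parcel C| = 15.
|Parcel A ∪ Parcel B ∪ Parcel C| = 125 − 66 + 15 = 74.00.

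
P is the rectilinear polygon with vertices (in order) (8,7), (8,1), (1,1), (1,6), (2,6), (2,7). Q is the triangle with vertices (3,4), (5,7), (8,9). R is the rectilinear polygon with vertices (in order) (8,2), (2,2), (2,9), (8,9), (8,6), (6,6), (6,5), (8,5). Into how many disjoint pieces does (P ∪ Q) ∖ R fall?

2

(P ∪ Q) ∖ R splits into 2 disjoint pieces (area 11, area 2).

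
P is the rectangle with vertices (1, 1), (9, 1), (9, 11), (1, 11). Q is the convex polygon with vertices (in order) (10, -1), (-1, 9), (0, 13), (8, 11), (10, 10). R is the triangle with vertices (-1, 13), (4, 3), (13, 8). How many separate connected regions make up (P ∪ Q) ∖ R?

2

(P ∪ Q) ∖ R splits into 2 disjoint pieces (area 8.6932, area 43.6848).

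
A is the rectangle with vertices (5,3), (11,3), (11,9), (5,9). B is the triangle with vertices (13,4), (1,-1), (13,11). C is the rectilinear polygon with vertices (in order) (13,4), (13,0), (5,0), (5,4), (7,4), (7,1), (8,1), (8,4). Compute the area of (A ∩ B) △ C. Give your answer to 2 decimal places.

|A ∩ B| = 17.9667.
|(A ∩ B) ∩ C| = 4.4667.
|(A ∩ B) △ C| = 17.9667 + 29 − 8.9333 = 38.03.

38.03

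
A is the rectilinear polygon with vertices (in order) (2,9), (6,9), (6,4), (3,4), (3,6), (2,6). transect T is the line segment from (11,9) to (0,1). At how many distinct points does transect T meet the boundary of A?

2

The segment meets the boundary at (4.125,4), (6,5.364).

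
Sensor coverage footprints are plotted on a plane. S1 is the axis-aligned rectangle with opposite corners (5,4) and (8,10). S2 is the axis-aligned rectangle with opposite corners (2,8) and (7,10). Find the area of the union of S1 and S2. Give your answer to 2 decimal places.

24.00

By inclusion–exclusion:
Individual areas: |S1| = 18, |S2| = 10.
|S1∩S2|: x∈[5,7], y∈[8,10] → 2·2 = 4.
|S1 ∪ S2| = 28 − 4 = 24.00.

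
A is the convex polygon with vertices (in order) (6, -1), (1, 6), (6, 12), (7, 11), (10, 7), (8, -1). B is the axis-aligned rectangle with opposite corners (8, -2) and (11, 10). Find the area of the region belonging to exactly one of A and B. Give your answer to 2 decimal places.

|A| = 67, |B| = 36, |A∩B| = 10.6667.
|A △ B| = |A| + |B| − 2·|A∩B| = 67 + 36 − 21.3333 = 81.67.

81.67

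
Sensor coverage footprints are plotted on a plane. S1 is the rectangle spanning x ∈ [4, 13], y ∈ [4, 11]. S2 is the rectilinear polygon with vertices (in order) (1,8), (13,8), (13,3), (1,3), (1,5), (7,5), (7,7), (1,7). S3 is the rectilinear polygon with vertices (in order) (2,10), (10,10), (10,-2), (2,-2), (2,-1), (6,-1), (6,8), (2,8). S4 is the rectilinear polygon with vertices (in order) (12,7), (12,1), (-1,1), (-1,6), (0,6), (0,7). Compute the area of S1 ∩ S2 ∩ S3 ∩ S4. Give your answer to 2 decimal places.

10.00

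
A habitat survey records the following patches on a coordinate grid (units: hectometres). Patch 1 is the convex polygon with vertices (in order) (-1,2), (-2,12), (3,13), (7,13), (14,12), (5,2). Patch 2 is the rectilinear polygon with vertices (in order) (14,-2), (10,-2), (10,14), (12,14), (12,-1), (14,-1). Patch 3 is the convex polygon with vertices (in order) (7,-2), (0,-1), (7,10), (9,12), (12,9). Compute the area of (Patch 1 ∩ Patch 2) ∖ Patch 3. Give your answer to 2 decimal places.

4.71

|Patch 1 ∩ Patch 2| = 7.5238.
|(Patch 1 ∩ Patch 2) ∩ Patch 3| = 2.8099.
|(Patch 1 ∩ Patch 2) ∖ Patch 3| = 7.5238 − 2.8099 = 4.71.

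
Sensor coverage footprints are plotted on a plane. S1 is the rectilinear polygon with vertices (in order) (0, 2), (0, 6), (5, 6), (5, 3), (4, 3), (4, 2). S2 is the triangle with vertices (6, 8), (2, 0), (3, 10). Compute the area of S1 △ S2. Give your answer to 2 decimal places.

22.20

|S1| = 19, |S2| = 16, |S1∩S2| = 6.4.
|S1 △ S2| = |S1| + |S2| − 2·|S1∩S2| = 19 + 16 − 12.8 = 22.20.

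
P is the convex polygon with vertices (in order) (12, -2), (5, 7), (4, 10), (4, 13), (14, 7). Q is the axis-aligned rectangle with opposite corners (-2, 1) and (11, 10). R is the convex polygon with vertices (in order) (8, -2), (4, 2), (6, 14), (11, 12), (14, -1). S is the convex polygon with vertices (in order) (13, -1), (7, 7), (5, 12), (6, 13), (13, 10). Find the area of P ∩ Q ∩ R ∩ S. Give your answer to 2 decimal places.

The intersection is the polygon with vertices (9,10), (11,8.8), (11,1.667), (7,7), (5.8,10).
By the shoelace formula its area is 23.27.

23.27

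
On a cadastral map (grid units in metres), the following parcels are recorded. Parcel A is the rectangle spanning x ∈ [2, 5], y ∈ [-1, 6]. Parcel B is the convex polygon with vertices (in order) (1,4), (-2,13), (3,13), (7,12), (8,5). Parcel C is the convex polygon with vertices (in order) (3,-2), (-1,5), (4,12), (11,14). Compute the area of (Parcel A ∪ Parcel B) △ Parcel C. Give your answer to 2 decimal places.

48.71

|Parcel A ∪ Parcel B| = 82.5714.
|(Parcel A ∪ Parcel B) ∩ Parcel C| = 56.6785.
|(Parcel A ∪ Parcel B) △ Parcel C| = 82.5714 + 79.5 − 113.3571 = 48.71.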